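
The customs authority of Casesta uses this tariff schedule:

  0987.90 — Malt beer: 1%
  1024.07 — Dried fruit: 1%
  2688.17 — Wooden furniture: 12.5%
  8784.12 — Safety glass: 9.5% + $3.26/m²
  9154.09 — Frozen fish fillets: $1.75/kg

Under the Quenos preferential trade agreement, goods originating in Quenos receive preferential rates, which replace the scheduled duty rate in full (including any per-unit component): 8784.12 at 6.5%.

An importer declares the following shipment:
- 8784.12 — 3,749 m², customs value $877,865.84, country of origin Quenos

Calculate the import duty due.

Line 1 (8784.12, Quenos, 3,749 m², $877,865.84):
Base rate for 8784.12 is 9.5% + $3.26/m².
Origin Quenos qualifies under the Casesta–Quenos agreement and 8784.12 is covered: preferential rate 6.5% applies instead.
Duty = $877,865.84 × 6.5% = $57,061.28.

$57,061.28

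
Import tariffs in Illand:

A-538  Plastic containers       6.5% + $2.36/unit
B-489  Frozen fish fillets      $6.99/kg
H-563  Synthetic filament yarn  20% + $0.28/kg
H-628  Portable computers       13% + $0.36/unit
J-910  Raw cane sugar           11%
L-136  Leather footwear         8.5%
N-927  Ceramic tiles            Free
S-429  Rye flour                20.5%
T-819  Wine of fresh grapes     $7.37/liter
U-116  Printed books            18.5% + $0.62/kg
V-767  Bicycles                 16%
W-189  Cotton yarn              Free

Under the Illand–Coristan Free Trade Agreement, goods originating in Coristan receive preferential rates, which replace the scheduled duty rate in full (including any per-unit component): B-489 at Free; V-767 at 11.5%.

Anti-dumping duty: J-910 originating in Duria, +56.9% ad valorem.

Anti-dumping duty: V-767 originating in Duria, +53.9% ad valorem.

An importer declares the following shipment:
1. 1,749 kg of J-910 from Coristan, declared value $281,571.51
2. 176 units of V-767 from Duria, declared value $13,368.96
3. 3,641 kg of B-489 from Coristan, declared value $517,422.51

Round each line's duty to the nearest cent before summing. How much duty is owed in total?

$40,317.77

Line 1 (J-910, Coristan, 1,749 kg, $281,571.51):
Base rate for J-910 is 11%.
Origin Coristan is the FTA partner but J-910 is not on the preference list; base rate stands.
The additional-duty order on J-910 targets Duria, not Coristan; it does not apply.
Duty = $281,571.51 × 11% = $30,972.87.
Line 2 (V-767, Duria, 176 units, $13,368.96):
Base rate for V-767 is 16%.
V-767 has an FTA preferential rate, but origin Duria is not Coristan; base rate stands.
Additional duty on V-767 from Duria: +53.9%. Applied ad valorem rate: 16% + 53.9% = 69.9%.
Duty = $13,368.96 × 69.9% = $9,344.90.
Line 3 (B-489, Coristan, 3,641 kg, $517,422.51):
Base rate for B-489 is $6.99/kg.
Origin Coristan qualifies under the Illand–Coristan agreement and B-489 is covered: preferential rate Free applies instead.
Duty = $517,422.51 × 0% = $0.00.
Total = $30,972.87 + $9,344.90 + $0.00 = $40,317.77.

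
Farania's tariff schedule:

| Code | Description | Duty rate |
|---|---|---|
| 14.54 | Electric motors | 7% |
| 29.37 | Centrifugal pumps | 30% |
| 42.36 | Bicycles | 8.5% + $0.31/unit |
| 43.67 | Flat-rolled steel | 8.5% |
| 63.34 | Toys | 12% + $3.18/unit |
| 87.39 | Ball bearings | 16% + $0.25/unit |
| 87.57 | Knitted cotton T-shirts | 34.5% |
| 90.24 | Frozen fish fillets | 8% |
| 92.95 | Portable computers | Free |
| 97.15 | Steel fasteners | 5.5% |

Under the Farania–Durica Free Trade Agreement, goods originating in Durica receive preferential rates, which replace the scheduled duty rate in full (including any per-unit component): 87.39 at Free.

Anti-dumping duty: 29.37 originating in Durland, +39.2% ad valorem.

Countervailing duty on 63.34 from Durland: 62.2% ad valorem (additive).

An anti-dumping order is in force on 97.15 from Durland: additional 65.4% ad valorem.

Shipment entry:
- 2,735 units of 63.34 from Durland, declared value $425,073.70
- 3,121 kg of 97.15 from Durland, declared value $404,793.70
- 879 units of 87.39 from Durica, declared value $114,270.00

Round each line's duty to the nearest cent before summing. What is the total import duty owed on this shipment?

Line 1 (63.34, Durland, 2,735 units, $425,073.70):
Base rate for 63.34 is 12% + $3.18/unit.
Additional duty on 63.34 from Durland: +62.2%. Applied ad valorem rate: 12% + 62.2% = 74.2%.
Duty = $425,073.70 × 74.2% + 2,735 × $3.18 = $324,101.99.
Line 2 (97.15, Durland, 3,121 kg, $404,793.70):
Base rate for 97.15 is 5.5%.
Additional duty on 97.15 from Durland: +65.4%. Applied ad valorem rate: 5.5% + 65.4% = 70.9%.
Duty = $404,793.70 × 70.9% = $286,998.73.
Line 3 (87.39, Durica, 879 units, $114,270.00):
Base rate for 87.39 is 16% + $0.25/unit.
Origin Durica qualifies under the Farania–Durica agreement and 87.39 is covered: preferential rate Free applies instead.
Duty = $114,270.00 × 0% = $0.00.
Total = $324,101.99 + $286,998.73 + $0.00 = $611,100.72.

$611,100.72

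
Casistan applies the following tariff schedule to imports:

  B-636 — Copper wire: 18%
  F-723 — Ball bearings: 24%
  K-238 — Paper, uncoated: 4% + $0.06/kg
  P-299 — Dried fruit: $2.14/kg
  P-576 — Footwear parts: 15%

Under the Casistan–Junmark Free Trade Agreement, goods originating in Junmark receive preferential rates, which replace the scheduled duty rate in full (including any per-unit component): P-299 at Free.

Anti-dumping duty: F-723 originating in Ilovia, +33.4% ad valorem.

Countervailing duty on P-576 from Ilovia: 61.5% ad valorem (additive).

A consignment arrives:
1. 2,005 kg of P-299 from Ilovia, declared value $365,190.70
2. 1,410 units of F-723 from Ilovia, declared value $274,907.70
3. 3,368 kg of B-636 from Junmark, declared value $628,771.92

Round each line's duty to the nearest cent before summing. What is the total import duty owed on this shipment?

$275,266.67

Line 1 (P-299, Ilovia, 2,005 kg, $365,190.70):
Base rate for P-299 is $2.14/kg.
P-299 has an FTA preferential rate, but origin Ilovia is not Junmark; base rate stands.
Duty = 2,005 × $2.14 = $4,290.70.
Line 2 (F-723, Ilovia, 1,410 units, $274,907.70):
Base rate for F-723 is 24%.
Additional duty on F-723 from Ilovia: +33.4%. Applied ad valorem rate: 24% + 33.4% = 57.4%.
Duty = $274,907.70 × 57.4% = $157,797.02.
Line 3 (B-636, Junmark, 3,368 kg, $628,771.92):
Base rate for B-636 is 18%.
Origin Junmark is the FTA partner but B-636 is not on the preference list; base rate stands.
Duty = $628,771.92 × 18% = $113,178.95.
Total = $4,290.70 + $157,797.02 + $113,178.95 = $275,266.67.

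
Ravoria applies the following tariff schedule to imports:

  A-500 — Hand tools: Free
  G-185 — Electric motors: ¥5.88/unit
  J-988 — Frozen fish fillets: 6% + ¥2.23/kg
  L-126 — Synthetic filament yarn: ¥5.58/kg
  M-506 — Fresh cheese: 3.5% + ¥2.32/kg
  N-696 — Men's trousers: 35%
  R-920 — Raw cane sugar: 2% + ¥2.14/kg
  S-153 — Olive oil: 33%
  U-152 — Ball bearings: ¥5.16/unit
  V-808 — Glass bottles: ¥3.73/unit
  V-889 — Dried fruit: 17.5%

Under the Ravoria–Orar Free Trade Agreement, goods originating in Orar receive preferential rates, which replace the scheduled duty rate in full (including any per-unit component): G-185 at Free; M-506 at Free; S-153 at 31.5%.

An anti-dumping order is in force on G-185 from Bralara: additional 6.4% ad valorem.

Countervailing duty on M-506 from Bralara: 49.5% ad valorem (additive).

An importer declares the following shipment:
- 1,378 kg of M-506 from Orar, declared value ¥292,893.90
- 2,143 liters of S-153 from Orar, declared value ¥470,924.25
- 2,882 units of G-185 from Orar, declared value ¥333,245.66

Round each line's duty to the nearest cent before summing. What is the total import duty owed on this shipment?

¥148,341.14

Line 1 (M-506, Orar, 1,378 kg, ¥292,893.90):
Base rate for M-506 is 3.5% + ¥2.32/kg.
Origin Orar qualifies under the Ravoria–Orar agreement and M-506 is covered: preferential rate Free applies instead.
The additional-duty order on M-506 targets Bralara, not Orar; it does not apply.
Duty = ¥292,893.90 × 0% = ¥0.00.
Line 2 (S-153, Orar, 2,143 liters, ¥470,924.25):
Base rate for S-153 is 33%.
Origin Orar qualifies under the Ravoria–Orar agreement and S-153 is covered: preferential rate 31.5% applies instead.
Duty = ¥470,924.25 × 31.5% = ¥148,341.14.
Line 3 (G-185, Orar, 2,882 units, ¥333,245.66):
Base rate for G-185 is ¥5.88/unit.
Origin Orar qualifies under the Ravoria–Orar agreement and G-185 is covered: preferential rate Free applies instead.
The additional-duty order on G-185 targets Bralara, not Orar; it does not apply.
Duty = ¥333,245.66 × 0% = ¥0.00.
Total = ¥0.00 + ¥148,341.14 + ¥0.00 = ¥148,341.14.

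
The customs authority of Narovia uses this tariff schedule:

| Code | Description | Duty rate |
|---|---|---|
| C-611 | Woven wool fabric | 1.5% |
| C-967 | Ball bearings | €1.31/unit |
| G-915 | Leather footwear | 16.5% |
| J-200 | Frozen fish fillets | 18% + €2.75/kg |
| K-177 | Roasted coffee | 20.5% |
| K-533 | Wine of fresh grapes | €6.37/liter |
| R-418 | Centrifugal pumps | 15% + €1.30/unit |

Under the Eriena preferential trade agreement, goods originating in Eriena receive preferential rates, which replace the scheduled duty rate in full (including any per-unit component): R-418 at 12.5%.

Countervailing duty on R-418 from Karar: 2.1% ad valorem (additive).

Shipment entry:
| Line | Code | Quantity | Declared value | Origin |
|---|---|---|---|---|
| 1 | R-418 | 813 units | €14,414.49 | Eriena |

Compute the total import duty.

Line 1 (R-418, Eriena, 813 units, €14,414.49):
Base rate for R-418 is 15% + €1.30/unit.
Origin Eriena qualifies under the Narovia–Eriena agreement and R-418 is covered: preferential rate 12.5% applies instead.
The additional-duty order on R-418 targets Karar, not Eriena; it does not apply.
Duty = €14,414.49 × 12.5% = €1,801.81.

€1,801.81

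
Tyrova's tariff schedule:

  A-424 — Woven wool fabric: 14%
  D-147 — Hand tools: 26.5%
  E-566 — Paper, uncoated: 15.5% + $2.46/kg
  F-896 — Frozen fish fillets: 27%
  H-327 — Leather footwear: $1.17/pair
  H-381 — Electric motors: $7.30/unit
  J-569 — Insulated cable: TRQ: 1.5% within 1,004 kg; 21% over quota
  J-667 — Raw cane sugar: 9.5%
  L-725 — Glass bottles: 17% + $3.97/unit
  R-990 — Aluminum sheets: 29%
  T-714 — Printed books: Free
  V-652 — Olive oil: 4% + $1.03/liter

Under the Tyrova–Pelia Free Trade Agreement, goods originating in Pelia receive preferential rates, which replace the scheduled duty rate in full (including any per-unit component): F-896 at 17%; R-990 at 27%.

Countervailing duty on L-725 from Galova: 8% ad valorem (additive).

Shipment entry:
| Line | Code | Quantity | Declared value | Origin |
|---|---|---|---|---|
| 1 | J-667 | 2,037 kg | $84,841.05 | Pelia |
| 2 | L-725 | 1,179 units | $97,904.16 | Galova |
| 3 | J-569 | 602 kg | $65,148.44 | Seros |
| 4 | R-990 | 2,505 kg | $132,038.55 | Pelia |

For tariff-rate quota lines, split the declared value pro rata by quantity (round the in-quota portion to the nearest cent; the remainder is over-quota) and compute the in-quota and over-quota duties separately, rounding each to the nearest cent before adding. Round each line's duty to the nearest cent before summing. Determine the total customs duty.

$73,844.21

Line 1 (J-667, Pelia, 2,037 kg, $84,841.05):
Base rate for J-667 is 9.5%.
Origin Pelia is the FTA partner but J-667 is not on the preference list; base rate stands.
Duty = $84,841.05 × 9.5% = $8,059.90.
Line 2 (L-725, Galova, 1,179 units, $97,904.16):
Base rate for L-725 is 17% + $3.97/unit.
Additional duty on L-725 from Galova: +8%. Applied ad valorem rate: 17% + 8% = 25%.
Duty = $97,904.16 × 25% + 1,179 × $3.97 = $29,156.67.
Line 3 (J-569, Seros, 602 kg, $65,148.44):
Code J-569 is under a tariff-rate quota (threshold 1,004 kg). Quantity 602 kg is within the quota, so the in-quota rate 1.5% applies to the full value.
Duty = $65,148.44 × 1.5% = $977.23.
Line 4 (R-990, Pelia, 2,505 kg, $132,038.55):
Base rate for R-990 is 29%.
Origin Pelia qualifies under the Tyrova–Pelia agreement and R-990 is covered: preferential rate 27% applies instead.
Duty = $132,038.55 × 27% = $35,650.41.
Total = $8,059.90 + $29,156.67 + $977.23 + $35,650.41 = $73,844.21.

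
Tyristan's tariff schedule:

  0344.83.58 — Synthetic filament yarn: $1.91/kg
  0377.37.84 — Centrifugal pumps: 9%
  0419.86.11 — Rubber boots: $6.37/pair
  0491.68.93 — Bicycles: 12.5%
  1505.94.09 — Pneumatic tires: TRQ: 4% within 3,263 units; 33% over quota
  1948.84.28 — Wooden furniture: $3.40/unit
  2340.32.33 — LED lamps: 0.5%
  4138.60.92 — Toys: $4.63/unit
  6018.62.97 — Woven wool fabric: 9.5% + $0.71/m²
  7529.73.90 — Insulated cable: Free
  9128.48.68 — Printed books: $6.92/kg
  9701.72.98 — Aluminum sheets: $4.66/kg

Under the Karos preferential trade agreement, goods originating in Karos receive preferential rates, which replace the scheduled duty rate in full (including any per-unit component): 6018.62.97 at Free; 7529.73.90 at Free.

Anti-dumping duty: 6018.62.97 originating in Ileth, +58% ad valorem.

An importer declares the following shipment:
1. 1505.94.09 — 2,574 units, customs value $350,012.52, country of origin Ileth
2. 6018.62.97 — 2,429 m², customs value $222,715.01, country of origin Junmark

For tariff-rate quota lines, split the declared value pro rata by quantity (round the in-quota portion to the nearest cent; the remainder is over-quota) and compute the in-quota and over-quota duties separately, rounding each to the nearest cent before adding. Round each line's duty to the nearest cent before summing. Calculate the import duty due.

Line 1 (1505.94.09, Ileth, 2,574 units, $350,012.52):
Code 1505.94.09 is under a tariff-rate quota (threshold 3,263 units). Quantity 2,574 units is within the quota, so the in-quota rate 4% applies to the full value.
Duty = $350,012.52 × 4% = $14,000.50.
Line 2 (6018.62.97, Junmark, 2,429 m², $222,715.01):
Base rate for 6018.62.97 is 9.5% + $0.71/m².
6018.62.97 has an FTA preferential rate, but origin Junmark is not Karos; base rate stands.
The additional-duty order on 6018.62.97 targets Ileth, not Junmark; it does not apply.
Duty = $222,715.01 × 9.5% + 2,429 × $0.71 = $22,882.52.
Total = $14,000.50 + $22,882.52 = $36,883.02.

$36,883.02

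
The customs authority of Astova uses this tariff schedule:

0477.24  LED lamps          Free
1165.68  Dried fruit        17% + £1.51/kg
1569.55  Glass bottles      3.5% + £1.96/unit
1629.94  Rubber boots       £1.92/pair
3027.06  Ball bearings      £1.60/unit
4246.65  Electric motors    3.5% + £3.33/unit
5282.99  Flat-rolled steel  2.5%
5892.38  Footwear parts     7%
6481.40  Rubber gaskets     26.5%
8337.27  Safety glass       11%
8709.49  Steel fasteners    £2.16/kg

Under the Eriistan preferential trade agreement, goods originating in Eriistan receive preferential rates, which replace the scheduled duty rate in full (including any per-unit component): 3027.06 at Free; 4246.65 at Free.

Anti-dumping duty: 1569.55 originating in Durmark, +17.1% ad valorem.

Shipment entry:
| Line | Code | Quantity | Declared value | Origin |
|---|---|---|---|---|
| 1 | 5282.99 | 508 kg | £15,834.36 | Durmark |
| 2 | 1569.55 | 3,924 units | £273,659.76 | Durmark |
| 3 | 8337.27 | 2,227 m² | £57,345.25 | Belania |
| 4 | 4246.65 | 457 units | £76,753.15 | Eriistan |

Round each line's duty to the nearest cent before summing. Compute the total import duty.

Line 1 (5282.99, Durmark, 508 kg, £15,834.36):
Base rate for 5282.99 is 2.5%.
Duty = £15,834.36 × 2.5% = £395.86.
Line 2 (1569.55, Durmark, 3,924 units, £273,659.76):
Base rate for 1569.55 is 3.5% + £1.96/unit.
Additional duty on 1569.55 from Durmark: +17.1%. Applied ad valorem rate: 3.5% + 17.1% = 20.6%.
Duty = £273,659.76 × 20.6% + 3,924 × £1.96 = £64,064.95.
Line 3 (8337.27, Belania, 2,227 m², £57,345.25):
Base rate for 8337.27 is 11%.
Duty = £57,345.25 × 11% = £6,307.98.
Line 4 (4246.65, Eriistan, 457 units, £76,753.15):
Base rate for 4246.65 is 3.5% + £3.33/unit.
Origin Eriistan qualifies under the Astova–Eriistan agreement and 4246.65 is covered: preferential rate Free applies instead.
Duty = £76,753.15 × 0% = £0.00.
Total = £395.86 + £64,064.95 + £6,307.98 + £0.00 = £70,768.79.

£70,768.79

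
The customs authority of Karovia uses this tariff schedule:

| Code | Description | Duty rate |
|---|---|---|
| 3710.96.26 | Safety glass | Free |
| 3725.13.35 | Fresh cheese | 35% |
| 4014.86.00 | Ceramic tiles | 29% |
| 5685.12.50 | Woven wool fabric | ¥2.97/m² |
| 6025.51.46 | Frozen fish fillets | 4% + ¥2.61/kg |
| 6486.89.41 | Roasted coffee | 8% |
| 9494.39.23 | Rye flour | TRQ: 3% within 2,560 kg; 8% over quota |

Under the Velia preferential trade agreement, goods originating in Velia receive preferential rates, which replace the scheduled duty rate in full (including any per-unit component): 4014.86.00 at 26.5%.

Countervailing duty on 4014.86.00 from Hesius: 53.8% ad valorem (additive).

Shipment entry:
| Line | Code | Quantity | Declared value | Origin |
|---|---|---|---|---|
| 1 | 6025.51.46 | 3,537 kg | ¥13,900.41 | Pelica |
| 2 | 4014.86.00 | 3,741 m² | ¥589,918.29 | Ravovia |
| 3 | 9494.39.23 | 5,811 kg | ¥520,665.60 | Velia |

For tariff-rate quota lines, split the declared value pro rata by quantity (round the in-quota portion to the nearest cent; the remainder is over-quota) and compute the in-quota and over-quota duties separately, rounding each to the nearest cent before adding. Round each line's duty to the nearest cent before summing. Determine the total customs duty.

Line 1 (6025.51.46, Pelica, 3,537 kg, ¥13,900.41):
Base rate for 6025.51.46 is 4% + ¥2.61/kg.
Duty = ¥13,900.41 × 4% + 3,537 × ¥2.61 = ¥9,787.59.
Line 2 (4014.86.00, Ravovia, 3,741 m², ¥589,918.29):
Base rate for 4014.86.00 is 29%.
4014.86.00 has an FTA preferential rate, but origin Ravovia is not Velia; base rate stands.
The additional-duty order on 4014.86.00 targets Hesius, not Ravovia; it does not apply.
Duty = ¥589,918.29 × 29% = ¥171,076.30.
Line 3 (9494.39.23, Velia, 5,811 kg, ¥520,665.60):
Code 9494.39.23 is under a tariff-rate quota (threshold 2,560 kg). In-quota: 2,560 kg at 3%; over-quota: 3,251 kg at 8%.
Pro-rata value split: in-quota = ¥520,665.60 × 2,560/5,811 = ¥229,376.00; over-quota = ¥520,665.60 − ¥229,376.00 = ¥291,289.60.
In-quota duty = ¥229,376.00 × 3% = ¥6,881.28. Over-quota duty = ¥291,289.60 × 8% = ¥23,303.17.
Line duty = ¥6,881.28 + ¥23,303.17 = ¥30,184.45.
Total = ¥9,787.59 + ¥171,076.30 + ¥30,184.45 = ¥211,048.34.

¥211,048.34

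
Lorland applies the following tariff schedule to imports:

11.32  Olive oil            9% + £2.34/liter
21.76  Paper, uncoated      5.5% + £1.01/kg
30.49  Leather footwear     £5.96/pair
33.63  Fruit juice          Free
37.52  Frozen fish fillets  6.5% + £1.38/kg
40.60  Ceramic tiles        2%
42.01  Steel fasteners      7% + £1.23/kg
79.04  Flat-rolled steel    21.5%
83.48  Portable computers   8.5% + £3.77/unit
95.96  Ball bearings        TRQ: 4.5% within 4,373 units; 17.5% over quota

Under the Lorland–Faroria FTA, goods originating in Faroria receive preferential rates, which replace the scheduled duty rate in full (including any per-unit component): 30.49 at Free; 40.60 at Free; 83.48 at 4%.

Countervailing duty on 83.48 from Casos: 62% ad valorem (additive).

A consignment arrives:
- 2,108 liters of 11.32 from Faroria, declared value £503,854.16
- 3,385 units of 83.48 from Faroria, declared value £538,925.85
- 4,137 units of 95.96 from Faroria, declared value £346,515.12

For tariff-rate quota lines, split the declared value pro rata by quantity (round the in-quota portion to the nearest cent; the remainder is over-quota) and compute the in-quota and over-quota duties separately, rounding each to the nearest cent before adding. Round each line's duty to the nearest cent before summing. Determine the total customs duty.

£87,429.80

Line 1 (11.32, Faroria, 2,108 liters, £503,854.16):
Base rate for 11.32 is 9% + £2.34/liter.
Origin Faroria is the FTA partner but 11.32 is not on the preference list; base rate stands.
Duty = £503,854.16 × 9% + 2,108 × £2.34 = £50,279.59.
Line 2 (83.48, Faroria, 3,385 units, £538,925.85):
Base rate for 83.48 is 8.5% + £3.77/unit.
Origin Faroria qualifies under the Lorland–Faroria agreement and 83.48 is covered: preferential rate 4% applies instead.
The additional-duty order on 83.48 targets Casos, not Faroria; it does not apply.
Duty = £538,925.85 × 4% = £21,557.03.
Line 3 (95.96, Faroria, 4,137 units, £346,515.12):
Code 95.96 is under a tariff-rate quota (threshold 4,373 units). Quantity 4,137 units is within the quota, so the in-quota rate 4.5% applies to the full value.
Duty = £346,515.12 × 4.5% = £15,593.18.
Total = £50,279.59 + £21,557.03 + £15,593.18 = £87,429.80.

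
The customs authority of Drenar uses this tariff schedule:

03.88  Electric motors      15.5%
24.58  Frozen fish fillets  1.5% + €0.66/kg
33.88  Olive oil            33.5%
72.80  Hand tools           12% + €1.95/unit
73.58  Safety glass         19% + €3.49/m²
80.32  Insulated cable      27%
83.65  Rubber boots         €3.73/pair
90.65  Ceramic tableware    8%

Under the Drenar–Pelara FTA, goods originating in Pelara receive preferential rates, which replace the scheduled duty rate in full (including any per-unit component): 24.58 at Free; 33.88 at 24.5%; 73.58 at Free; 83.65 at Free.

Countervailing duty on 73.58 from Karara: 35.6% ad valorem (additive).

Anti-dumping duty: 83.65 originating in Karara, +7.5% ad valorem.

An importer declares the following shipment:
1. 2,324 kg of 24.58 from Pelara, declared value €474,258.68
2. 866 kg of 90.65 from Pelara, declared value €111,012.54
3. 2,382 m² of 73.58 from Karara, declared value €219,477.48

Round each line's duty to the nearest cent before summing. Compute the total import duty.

Line 1 (24.58, Pelara, 2,324 kg, €474,258.68):
Base rate for 24.58 is 1.5% + €0.66/kg.
Origin Pelara qualifies under the Drenar–Pelara agreement and 24.58 is covered: preferential rate Free applies instead.
Duty = €474,258.68 × 0% = €0.00.
Line 2 (90.65, Pelara, 866 kg, €111,012.54):
Base rate for 90.65 is 8%.
Origin Pelara is the FTA partner but 90.65 is not on the preference list; base rate stands.
Duty = €111,012.54 × 8% = €8,881.00.
Line 3 (73.58, Karara, 2,382 m², €219,477.48):
Base rate for 73.58 is 19% + €3.49/m².
73.58 has an FTA preferential rate, but origin Karara is not Pelara; base rate stands.
Additional duty on 73.58 from Karara: +35.6%. Applied ad valorem rate: 19% + 35.6% = 54.6%.
Duty = €219,477.48 × 54.6% + 2,382 × €3.49 = €128,147.88.
Total = €0.00 + €8,881.00 + €128,147.88 = €137,028.88.

€137,028.88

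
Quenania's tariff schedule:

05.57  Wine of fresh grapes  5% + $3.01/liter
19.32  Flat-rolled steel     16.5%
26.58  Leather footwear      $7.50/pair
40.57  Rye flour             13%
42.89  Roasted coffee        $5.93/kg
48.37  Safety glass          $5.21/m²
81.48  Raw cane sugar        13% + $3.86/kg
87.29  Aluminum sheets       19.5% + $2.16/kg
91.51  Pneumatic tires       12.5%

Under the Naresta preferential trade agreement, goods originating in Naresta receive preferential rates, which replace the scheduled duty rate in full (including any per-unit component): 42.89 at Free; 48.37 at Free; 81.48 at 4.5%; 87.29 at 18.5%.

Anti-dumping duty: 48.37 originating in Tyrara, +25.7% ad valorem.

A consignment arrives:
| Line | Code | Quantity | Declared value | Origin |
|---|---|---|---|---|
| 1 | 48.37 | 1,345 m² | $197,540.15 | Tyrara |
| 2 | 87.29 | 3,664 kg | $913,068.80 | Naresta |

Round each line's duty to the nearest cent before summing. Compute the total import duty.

Line 1 (48.37, Tyrara, 1,345 m², $197,540.15):
Base rate for 48.37 is $5.21/m².
48.37 has an FTA preferential rate, but origin Tyrara is not Naresta; base rate stands.
Additional duty on 48.37 from Tyrara: +25.7% ad valorem. Applied ad valorem rate = 25.7%.
Duty = $197,540.15 × 25.7% + 1,345 × $5.21 = $57,775.27.
Line 2 (87.29, Naresta, 3,664 kg, $913,068.80):
Base rate for 87.29 is 19.5% + $2.16/kg.
Origin Naresta qualifies under the Quenania–Naresta agreement and 87.29 is covered: preferential rate 18.5% applies instead.
Duty = $913,068.80 × 18.5% = $168,917.73.
Total = $57,775.27 + $168,917.73 = $226,693.00.

$226,693.00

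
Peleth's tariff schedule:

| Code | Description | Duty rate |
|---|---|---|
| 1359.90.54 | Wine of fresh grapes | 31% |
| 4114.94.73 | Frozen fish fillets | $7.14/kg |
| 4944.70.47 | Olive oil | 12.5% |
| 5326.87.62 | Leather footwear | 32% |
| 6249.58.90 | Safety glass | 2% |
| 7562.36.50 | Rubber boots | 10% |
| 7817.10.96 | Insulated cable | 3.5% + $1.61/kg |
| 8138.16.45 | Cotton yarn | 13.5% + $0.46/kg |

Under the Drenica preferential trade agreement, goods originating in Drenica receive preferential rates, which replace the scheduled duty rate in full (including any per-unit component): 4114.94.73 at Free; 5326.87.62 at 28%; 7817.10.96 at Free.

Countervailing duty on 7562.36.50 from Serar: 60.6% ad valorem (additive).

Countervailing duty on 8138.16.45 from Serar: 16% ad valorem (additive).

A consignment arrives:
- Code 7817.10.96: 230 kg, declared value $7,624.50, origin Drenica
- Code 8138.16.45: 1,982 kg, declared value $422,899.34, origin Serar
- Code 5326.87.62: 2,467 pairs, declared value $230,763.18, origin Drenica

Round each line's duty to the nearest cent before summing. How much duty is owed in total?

Line 1 (7817.10.96, Drenica, 230 kg, $7,624.50):
Base rate for 7817.10.96 is 3.5% + $1.61/kg.
Origin Drenica qualifies under the Peleth–Drenica agreement and 7817.10.96 is covered: preferential rate Free applies instead.
Duty = $7,624.50 × 0% = $0.00.
Line 2 (8138.16.45, Serar, 1,982 kg, $422,899.34):
Base rate for 8138.16.45 is 13.5% + $0.46/kg.
Additional duty on 8138.16.45 from Serar: +16%. Applied ad valorem rate: 13.5% + 16% = 29.5%.
Duty = $422,899.34 × 29.5% + 1,982 × $0.46 = $125,667.03.
Line 3 (5326.87.62, Drenica, 2,467 pairs, $230,763.18):
Base rate for 5326.87.62 is 32%.
Origin Drenica qualifies under the Peleth–Drenica agreement and 5326.87.62 is covered: preferential rate 28% applies instead.
Duty = $230,763.18 × 28% = $64,613.69.
Total = $0.00 + $125,667.03 + $64,613.69 = $190,280.72.

$190,280.72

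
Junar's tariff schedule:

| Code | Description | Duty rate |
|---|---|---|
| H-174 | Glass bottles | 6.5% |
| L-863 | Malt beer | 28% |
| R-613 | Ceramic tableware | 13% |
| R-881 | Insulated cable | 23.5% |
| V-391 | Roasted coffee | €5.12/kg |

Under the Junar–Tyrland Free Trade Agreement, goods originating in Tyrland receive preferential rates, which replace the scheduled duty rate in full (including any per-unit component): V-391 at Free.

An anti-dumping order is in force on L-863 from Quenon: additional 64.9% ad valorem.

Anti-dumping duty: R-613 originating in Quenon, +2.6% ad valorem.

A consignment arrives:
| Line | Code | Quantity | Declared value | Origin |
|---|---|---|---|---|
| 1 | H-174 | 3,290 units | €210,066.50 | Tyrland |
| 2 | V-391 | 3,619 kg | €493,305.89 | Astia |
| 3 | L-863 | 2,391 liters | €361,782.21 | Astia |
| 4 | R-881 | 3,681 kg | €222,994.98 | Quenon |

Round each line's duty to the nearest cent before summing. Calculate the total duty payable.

€185,886.44

Line 1 (H-174, Tyrland, 3,290 units, €210,066.50):
Base rate for H-174 is 6.5%.
Origin Tyrland is the FTA partner but H-174 is not on the preference list; base rate stands.
Duty = €210,066.50 × 6.5% = €13,654.32.
Line 2 (V-391, Astia, 3,619 kg, €493,305.89):
Base rate for V-391 is €5.12/kg.
V-391 has an FTA preferential rate, but origin Astia is not Tyrland; base rate stands.
Duty = 3,619 × €5.12 = €18,529.28.
Line 3 (L-863, Astia, 2,391 liters, €361,782.21):
Base rate for L-863 is 28%.
The additional-duty order on L-863 targets Quenon, not Astia; it does not apply.
Duty = €361,782.21 × 28% = €101,299.02.
Line 4 (R-881, Quenon, 3,681 kg, €222,994.98):
Base rate for R-881 is 23.5%.
Duty = €222,994.98 × 23.5% = €52,403.82.
Total = €13,654.32 + €18,529.28 + €101,299.02 + €52,403.82 = €185,886.44.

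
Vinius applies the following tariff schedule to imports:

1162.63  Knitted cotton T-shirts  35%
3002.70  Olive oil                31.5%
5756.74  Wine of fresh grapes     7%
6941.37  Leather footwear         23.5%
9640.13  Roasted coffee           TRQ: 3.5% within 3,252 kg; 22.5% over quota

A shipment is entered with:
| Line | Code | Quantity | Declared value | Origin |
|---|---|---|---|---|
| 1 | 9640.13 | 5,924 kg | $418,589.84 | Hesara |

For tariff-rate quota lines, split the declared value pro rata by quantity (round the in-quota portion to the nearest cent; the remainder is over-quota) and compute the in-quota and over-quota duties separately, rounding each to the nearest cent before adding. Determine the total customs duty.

Line 1 (9640.13, Hesara, 5,924 kg, $418,589.84):
Code 9640.13 is under a tariff-rate quota (threshold 3,252 kg). In-quota: 3,252 kg at 3.5%; over-quota: 2,672 kg at 22.5%.
Pro-rata value split: in-quota = $418,589.84 × 3,252/5,924 = $229,786.32; over-quota = $418,589.84 − $229,786.32 = $188,803.52.
In-quota duty = $229,786.32 × 3.5% = $8,042.52. Over-quota duty = $188,803.52 × 22.5% = $42,480.79.
Line duty = $8,042.52 + $42,480.79 = $50,523.31.

$50,523.31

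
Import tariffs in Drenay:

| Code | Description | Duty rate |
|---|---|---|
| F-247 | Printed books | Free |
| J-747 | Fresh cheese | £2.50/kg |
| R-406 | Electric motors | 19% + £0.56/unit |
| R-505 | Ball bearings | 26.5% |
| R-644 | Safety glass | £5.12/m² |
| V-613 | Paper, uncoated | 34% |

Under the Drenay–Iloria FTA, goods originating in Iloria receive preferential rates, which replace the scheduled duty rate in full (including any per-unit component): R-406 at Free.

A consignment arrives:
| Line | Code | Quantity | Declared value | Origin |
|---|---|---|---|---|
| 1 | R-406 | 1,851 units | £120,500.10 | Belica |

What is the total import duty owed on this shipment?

£23,931.58

Line 1 (R-406, Belica, 1,851 units, £120,500.10):
Base rate for R-406 is 19% + £0.56/unit.
R-406 has an FTA preferential rate, but origin Belica is not Iloria; base rate stands.
Duty = £120,500.10 × 19% + 1,851 × £0.56 = £23,931.58.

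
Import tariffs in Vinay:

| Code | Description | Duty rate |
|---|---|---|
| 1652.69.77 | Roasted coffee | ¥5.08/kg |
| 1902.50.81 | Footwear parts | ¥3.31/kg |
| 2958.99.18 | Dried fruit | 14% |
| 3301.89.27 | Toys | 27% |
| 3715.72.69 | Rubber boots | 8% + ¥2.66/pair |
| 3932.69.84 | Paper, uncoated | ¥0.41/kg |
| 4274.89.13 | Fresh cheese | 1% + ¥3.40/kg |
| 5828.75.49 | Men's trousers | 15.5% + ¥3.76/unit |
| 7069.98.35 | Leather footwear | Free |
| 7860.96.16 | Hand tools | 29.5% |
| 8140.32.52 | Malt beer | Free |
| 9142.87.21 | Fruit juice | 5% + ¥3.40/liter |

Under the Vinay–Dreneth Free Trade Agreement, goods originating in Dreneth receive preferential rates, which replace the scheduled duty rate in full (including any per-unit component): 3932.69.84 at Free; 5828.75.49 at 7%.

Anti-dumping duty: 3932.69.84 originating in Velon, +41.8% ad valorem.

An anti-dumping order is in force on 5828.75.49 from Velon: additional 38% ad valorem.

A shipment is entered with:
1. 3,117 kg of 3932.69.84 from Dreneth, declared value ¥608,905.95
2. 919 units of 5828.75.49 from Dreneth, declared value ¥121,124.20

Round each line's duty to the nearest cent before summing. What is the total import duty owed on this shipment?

¥8,478.69

Line 1 (3932.69.84, Dreneth, 3,117 kg, ¥608,905.95):
Base rate for 3932.69.84 is ¥0.41/kg.
Origin Dreneth qualifies under the Vinay–Dreneth agreement and 3932.69.84 is covered: preferential rate Free applies instead.
The additional-duty order on 3932.69.84 targets Velon, not Dreneth; it does not apply.
Duty = ¥608,905.95 × 0% = ¥0.00.
Line 2 (5828.75.49, Dreneth, 919 units, ¥121,124.20):
Base rate for 5828.75.49 is 15.5% + ¥3.76/unit.
Origin Dreneth qualifies under the Vinay–Dreneth agreement and 5828.75.49 is covered: preferential rate 7% applies instead.
The additional-duty order on 5828.75.49 targets Velon, not Dreneth; it does not apply.
Duty = ¥121,124.20 × 7% = ¥8,478.69.
Total = ¥0.00 + ¥8,478.69 = ¥8,478.69.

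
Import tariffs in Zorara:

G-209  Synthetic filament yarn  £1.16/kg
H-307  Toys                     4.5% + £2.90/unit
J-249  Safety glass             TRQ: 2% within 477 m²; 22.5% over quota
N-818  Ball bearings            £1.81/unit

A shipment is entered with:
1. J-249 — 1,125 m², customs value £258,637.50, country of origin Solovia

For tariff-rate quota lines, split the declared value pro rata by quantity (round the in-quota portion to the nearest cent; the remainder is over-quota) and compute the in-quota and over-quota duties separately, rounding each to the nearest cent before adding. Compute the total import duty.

£35,712.67

Line 1 (J-249, Solovia, 1,125 m², £258,637.50):
Code J-249 is under a tariff-rate quota (threshold 477 m²). In-quota: 477 m² at 2%; over-quota: 648 m² at 22.5%.
Pro-rata value split: in-quota = £258,637.50 × 477/1,125 = £109,662.30; over-quota = £258,637.50 − £109,662.30 = £148,975.20.
In-quota duty = £109,662.30 × 2% = £2,193.25. Over-quota duty = £148,975.20 × 22.5% = £33,519.42.
Line duty = £2,193.25 + £33,519.42 = £35,712.67.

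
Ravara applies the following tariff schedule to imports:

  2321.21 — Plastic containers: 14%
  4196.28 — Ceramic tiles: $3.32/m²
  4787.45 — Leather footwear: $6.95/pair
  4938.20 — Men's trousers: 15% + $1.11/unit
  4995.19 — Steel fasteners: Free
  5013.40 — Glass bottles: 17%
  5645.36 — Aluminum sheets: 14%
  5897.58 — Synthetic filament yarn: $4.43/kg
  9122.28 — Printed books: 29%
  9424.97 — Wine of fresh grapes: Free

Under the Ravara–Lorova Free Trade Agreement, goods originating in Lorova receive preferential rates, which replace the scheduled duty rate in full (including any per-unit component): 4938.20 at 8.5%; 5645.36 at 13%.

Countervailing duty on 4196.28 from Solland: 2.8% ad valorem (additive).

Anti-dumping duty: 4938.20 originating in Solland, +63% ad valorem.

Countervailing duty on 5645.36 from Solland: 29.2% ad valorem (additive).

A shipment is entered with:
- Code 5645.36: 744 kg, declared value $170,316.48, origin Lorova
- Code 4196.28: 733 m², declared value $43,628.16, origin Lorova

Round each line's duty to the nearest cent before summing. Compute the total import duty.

$24,574.70

Line 1 (5645.36, Lorova, 744 kg, $170,316.48):
Base rate for 5645.36 is 14%.
Origin Lorova qualifies under the Ravara–Lorova agreement and 5645.36 is covered: preferential rate 13% applies instead.
The additional-duty order on 5645.36 targets Solland, not Lorova; it does not apply.
Duty = $170,316.48 × 13% = $22,141.14.
Line 2 (4196.28, Lorova, 733 m², $43,628.16):
Base rate for 4196.28 is $3.32/m².
Origin Lorova is the FTA partner but 4196.28 is not on the preference list; base rate stands.
The additional-duty order on 4196.28 targets Solland, not Lorova; it does not apply.
Duty = 733 × $3.32 = $2,433.56.
Total = $22,141.14 + $2,433.56 = $24,574.70.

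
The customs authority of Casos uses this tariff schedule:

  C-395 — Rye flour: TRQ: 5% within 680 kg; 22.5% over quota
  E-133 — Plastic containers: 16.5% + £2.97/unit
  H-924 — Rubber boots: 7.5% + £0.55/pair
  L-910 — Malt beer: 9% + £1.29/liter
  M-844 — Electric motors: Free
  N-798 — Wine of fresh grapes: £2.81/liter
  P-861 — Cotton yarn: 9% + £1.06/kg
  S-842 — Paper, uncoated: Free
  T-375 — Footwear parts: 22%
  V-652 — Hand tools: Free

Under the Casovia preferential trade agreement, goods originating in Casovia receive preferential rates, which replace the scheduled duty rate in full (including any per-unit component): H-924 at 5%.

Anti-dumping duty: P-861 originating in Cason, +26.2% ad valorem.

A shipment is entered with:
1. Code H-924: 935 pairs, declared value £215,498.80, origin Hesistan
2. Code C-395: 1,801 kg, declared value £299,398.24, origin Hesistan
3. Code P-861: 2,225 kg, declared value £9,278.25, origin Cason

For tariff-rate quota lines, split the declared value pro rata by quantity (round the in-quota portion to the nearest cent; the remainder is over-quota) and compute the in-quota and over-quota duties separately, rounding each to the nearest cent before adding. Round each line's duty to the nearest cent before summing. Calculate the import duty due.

Line 1 (H-924, Hesistan, 935 pairs, £215,498.80):
Base rate for H-924 is 7.5% + £0.55/pair.
H-924 has an FTA preferential rate, but origin Hesistan is not Casovia; base rate stands.
Duty = £215,498.80 × 7.5% + 935 × £0.55 = £16,676.66.
Line 2 (C-395, Hesistan, 1,801 kg, £299,398.24):
Code C-395 is under a tariff-rate quota (threshold 680 kg). In-quota: 680 kg at 5%; over-quota: 1,121 kg at 22.5%.
Pro-rata value split: in-quota = £299,398.24 × 680/1,801 = £113,043.20; over-quota = £299,398.24 − £113,043.20 = £186,355.04.
In-quota duty = £113,043.20 × 5% = £5,652.16. Over-quota duty = £186,355.04 × 22.5% = £41,929.88.
Line duty = £5,652.16 + £41,929.88 = £47,582.04.
Line 3 (P-861, Cason, 2,225 kg, £9,278.25):
Base rate for P-861 is 9% + £1.06/kg.
Additional duty on P-861 from Cason: +26.2%. Applied ad valorem rate: 9% + 26.2% = 35.2%.
Duty = £9,278.25 × 35.2% + 2,225 × £1.06 = £5,624.44.
Total = £16,676.66 + £47,582.04 + £5,624.44 = £69,883.14.

£69,883.14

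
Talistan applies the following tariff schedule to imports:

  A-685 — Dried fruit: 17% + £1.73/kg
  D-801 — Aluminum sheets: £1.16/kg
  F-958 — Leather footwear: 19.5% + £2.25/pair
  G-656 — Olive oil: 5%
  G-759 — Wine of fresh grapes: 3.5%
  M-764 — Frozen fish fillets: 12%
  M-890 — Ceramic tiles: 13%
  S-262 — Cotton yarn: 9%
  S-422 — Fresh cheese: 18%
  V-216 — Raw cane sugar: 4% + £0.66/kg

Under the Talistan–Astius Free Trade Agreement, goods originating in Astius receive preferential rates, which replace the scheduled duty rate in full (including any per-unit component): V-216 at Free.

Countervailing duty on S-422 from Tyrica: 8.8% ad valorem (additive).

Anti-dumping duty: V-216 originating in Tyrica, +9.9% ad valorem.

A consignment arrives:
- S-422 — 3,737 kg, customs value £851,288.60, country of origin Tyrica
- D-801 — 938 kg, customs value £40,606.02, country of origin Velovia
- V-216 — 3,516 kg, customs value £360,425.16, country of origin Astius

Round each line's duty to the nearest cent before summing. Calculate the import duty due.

Line 1 (S-422, Tyrica, 3,737 kg, £851,288.60):
Base rate for S-422 is 18%.
Additional duty on S-422 from Tyrica: +8.8%. Applied ad valorem rate: 18% + 8.8% = 26.8%.
Duty = £851,288.60 × 26.8% = £228,145.34.
Line 2 (D-801, Velovia, 938 kg, £40,606.02):
Base rate for D-801 is £1.16/kg.
Duty = 938 × £1.16 = £1,088.08.
Line 3 (V-216, Astius, 3,516 kg, £360,425.16):
Base rate for V-216 is 4% + £0.66/kg.
Origin Astius qualifies under the Talistan–Astius agreement and V-216 is covered: preferential rate Free applies instead.
The additional-duty order on V-216 targets Tyrica, not Astius; it does not apply.
Duty = £360,425.16 × 0% = £0.00.
Total = £228,145.34 + £1,088.08 + £0.00 = £229,233.42.

£229,233.42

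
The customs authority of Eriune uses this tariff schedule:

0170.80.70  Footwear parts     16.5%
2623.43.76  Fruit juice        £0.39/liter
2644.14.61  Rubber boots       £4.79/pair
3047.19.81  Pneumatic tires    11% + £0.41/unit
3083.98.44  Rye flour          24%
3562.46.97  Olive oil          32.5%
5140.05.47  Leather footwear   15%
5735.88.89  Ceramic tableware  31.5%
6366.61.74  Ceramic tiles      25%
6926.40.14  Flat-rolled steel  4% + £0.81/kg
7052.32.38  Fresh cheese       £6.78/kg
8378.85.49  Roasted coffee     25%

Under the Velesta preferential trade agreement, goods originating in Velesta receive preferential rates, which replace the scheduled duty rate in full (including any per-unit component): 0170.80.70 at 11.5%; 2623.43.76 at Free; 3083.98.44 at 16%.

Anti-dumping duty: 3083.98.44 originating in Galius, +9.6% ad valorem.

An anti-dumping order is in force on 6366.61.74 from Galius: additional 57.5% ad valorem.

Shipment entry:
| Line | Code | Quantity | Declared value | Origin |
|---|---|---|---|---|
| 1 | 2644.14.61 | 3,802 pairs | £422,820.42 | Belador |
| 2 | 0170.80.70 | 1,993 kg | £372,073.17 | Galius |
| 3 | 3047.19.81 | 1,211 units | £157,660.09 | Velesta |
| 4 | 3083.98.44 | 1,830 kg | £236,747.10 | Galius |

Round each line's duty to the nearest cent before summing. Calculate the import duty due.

£176,989.80

Line 1 (2644.14.61, Belador, 3,802 pairs, £422,820.42):
Base rate for 2644.14.61 is £4.79/pair.
Duty = 3,802 × £4.79 = £18,211.58.
Line 2 (0170.80.70, Galius, 1,993 kg, £372,073.17):
Base rate for 0170.80.70 is 16.5%.
0170.80.70 has an FTA preferential rate, but origin Galius is not Velesta; base rate stands.
Duty = £372,073.17 × 16.5% = £61,392.07.
Line 3 (3047.19.81, Velesta, 1,211 units, £157,660.09):
Base rate for 3047.19.81 is 11% + £0.41/unit.
Origin Velesta is the FTA partner but 3047.19.81 is not on the preference list; base rate stands.
Duty = £157,660.09 × 11% + 1,211 × £0.41 = £17,839.12.
Line 4 (3083.98.44, Galius, 1,830 kg, £236,747.10):
Base rate for 3083.98.44 is 24%.
3083.98.44 has an FTA preferential rate, but origin Galius is not Velesta; base rate stands.
Additional duty on 3083.98.44 from Galius: +9.6%. Applied ad valorem rate: 24% + 9.6% = 33.6%.
Duty = £236,747.10 × 33.6% = £79,547.03.
Total = £18,211.58 + £61,392.07 + £17,839.12 + £79,547.03 = £176,989.80.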